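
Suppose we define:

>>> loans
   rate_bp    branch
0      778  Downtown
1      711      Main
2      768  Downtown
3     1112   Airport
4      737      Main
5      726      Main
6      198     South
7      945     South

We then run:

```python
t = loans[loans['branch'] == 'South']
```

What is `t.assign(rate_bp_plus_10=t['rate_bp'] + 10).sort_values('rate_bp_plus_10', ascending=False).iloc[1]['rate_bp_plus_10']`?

filter rows where branch == 'South':
   rate_bp branch
6      198  South
7      945  South
add column rate_bp_plus_10 = t['rate_bp'] + 10:
   rate_bp branch  rate_bp_plus_10
6      198  South              208
7      945  South              955
sort by rate_bp_plus_10 descending:
   rate_bp branch  rate_bp_plus_10
7      945  South              955
6      198  South              208
value at position 1, column 'rate_bp_plus_10' → 208

208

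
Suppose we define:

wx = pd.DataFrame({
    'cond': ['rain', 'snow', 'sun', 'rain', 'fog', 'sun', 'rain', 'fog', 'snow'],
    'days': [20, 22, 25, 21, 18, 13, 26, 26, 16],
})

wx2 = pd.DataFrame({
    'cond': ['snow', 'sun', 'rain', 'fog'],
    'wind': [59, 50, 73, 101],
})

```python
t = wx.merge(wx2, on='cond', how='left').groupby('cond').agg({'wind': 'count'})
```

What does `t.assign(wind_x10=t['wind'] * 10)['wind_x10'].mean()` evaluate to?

merge on 'cond' (how='left') → 9 rows:
   cond  days  wind
0  rain    20    73
1  snow    22    59
2   sun    25    50
3  rain    21    73
4   fog    18   101
5   sun    13    50
6  rain    26    73
7   fog    26   101
8  snow    16    59
group by cond, count of wind:
      wind
cond      
fog      2
rain     3
snow     2
sun      2
add column wind_x10 = t['wind'] * 10:
      wind  wind_x10
cond                
fog      2        20
rain     3        30
snow     2        20
sun      2        20
Then the mean of column 'wind_x10': 22.5

22.5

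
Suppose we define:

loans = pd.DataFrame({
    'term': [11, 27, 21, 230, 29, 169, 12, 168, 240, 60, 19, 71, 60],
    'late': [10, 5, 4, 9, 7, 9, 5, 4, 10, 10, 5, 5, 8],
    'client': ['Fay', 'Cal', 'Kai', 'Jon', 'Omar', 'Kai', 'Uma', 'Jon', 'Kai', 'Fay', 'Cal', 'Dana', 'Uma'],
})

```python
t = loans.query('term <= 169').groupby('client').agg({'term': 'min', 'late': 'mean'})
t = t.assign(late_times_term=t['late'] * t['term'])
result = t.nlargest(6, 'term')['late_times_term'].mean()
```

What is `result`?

filter rows where term <= 169:
    term  late client
0     11    10    Fay
1     27     5    Cal
2     21     4    Kai
4     29     7   Omar
5    169     9    Kai
6     12     5    Uma
7    168     4    Jon
9     60    10    Fay
10    19     5    Cal
11    71     5   Dana
12    60     8    Uma
group by client: min(term), mean(late):
        term  late
client            
Cal       19   5.0
Dana      71   5.0
Fay       11  10.0
Jon      168   4.0
Kai       21   6.5
Omar      29   7.0
Uma       12   6.5
add column late_times_term = t['late'] * t['term']:
        term  late  late_times_term
client                             
Cal       19   5.0             95.0
Dana      71   5.0            355.0
Fay       11  10.0            110.0
Jon      168   4.0            672.0
Kai       21   6.5            136.5
Omar      29   7.0            203.0
Uma       12   6.5             78.0
take 6 rows with largest term:
        term  late  late_times_term
client                             
Jon      168   4.0            672.0
Dana      71   5.0            355.0
Omar      29   7.0            203.0
Kai       21   6.5            136.5
Cal       19   5.0             95.0
Uma       12   6.5             78.0
So mean() = 256.583333333.

256.583333333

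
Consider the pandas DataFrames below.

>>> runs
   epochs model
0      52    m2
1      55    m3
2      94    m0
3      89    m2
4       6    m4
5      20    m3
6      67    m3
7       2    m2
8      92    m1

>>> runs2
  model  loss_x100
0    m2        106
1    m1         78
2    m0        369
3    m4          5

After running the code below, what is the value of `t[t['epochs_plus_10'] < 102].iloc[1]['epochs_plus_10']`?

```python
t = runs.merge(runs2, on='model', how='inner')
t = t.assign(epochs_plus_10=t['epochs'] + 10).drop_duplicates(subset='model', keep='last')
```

12

merge on 'model' (how='inner') → 6 rows:
   epochs model  loss_x100
0      52    m2        106
1      94    m0        369
2      89    m2        106
3       6    m4          5
4       2    m2        106
5      92    m1         78
add column epochs_plus_10 = t['epochs'] + 10:
   epochs model  loss_x100  epochs_plus_10
0      52    m2        106              62
1      94    m0        369             104
2      89    m2        106              99
3       6    m4          5              16
4       2    m2        106              12
5      92    m1         78             102
drop duplicate model (keep=last):
   epochs model  loss_x100  epochs_plus_10
1      94    m0        369             104
3       6    m4          5              16
4       2    m2        106              12
5      92    m1         78             102
filter rows where epochs_plus_10 < 102:
   epochs model  loss_x100  epochs_plus_10
3       6    m4          5              16
4       2    m2        106              12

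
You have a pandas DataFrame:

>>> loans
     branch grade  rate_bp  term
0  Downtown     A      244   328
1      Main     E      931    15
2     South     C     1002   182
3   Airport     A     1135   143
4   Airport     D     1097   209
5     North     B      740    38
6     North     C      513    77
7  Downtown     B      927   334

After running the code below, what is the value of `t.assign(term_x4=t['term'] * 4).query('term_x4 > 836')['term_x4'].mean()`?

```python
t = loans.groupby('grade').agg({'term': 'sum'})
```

1469.33333333

group by grade, sum of term:
       term
grade      
A       471
B       372
C       259
D       209
E        15
add column term_x4 = t['term'] * 4:
       term  term_x4
grade               
A       471     1884
B       372     1488
C       259     1036
D       209      836
E        15       60
filter rows where term_x4 > 836:
       term  term_x4
grade               
A       471     1884
B       372     1488
C       259     1036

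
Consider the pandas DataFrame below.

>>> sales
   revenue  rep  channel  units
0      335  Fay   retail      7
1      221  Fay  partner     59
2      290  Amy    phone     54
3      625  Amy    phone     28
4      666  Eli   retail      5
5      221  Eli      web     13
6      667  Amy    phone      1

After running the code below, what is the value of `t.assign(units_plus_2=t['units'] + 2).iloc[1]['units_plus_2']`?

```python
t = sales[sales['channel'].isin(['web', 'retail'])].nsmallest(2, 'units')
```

9

filter rows where channel in ['web', 'retail']:
   revenue  rep channel  units
0      335  Fay  retail      7
4      666  Eli  retail      5
5      221  Eli     web     13
take 2 rows with smallest units:
   revenue  rep channel  units
4      666  Eli  retail      5
0      335  Fay  retail      7
add column units_plus_2 = t['units'] + 2:
   revenue  rep channel  units  units_plus_2
4      666  Eli  retail      5             7
0      335  Fay  retail      7             9
Hence 9.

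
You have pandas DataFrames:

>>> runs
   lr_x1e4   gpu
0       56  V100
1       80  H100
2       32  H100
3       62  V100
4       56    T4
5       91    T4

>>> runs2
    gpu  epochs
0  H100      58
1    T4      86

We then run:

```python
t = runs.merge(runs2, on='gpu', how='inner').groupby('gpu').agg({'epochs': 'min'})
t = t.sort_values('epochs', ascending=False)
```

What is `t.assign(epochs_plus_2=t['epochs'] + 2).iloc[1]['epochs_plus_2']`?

merge on 'gpu' (how='inner') → 4 rows:
   lr_x1e4   gpu  epochs
0       80  H100      58
1       32  H100      58
2       56    T4      86
3       91    T4      86
group by gpu, min of epochs:
      epochs
gpu         
H100      58
T4        86
sort by epochs descending:
      epochs
gpu         
T4        86
H100      58
add column epochs_plus_2 = t['epochs'] + 2:
      epochs  epochs_plus_2
gpu                        
T4        86             88
H100      58             60
Hence 60.

60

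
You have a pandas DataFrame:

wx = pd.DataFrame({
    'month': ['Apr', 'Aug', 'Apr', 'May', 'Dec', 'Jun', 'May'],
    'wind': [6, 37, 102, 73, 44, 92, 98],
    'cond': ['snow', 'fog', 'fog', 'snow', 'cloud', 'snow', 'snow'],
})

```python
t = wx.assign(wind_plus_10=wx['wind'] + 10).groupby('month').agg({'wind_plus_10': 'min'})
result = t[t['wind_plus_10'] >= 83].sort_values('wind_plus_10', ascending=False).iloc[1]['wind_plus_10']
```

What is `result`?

83

add column wind_plus_10 = wx['wind'] + 10:
  month  wind   cond  wind_plus_10
0   Apr     6   snow            16
1   Aug    37    fog            47
2   Apr   102    fog           112
3   May    73   snow            83
4   Dec    44  cloud            54
5   Jun    92   snow           102
6   May    98   snow           108
group by month, min of wind_plus_10:
       wind_plus_10
month              
Apr              16
Aug              47
Dec              54
Jun             102
May              83
filter rows where wind_plus_10 >= 83:
       wind_plus_10
month              
Jun             102
May              83
sort by wind_plus_10 descending:
       wind_plus_10
month              
Jun             102
May              83
value at position 1, column 'wind_plus_10' → 83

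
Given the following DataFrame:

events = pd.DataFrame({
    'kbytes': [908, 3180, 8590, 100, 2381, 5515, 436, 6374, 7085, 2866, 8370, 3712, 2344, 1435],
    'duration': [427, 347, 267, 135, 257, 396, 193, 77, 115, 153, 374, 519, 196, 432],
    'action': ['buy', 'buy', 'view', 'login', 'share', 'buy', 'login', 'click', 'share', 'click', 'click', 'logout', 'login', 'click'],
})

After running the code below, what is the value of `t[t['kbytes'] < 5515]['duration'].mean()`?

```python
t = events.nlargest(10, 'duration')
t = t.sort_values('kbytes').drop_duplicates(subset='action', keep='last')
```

324.0

take 10 rows with largest duration:
    kbytes  duration  action
11    3712       519  logout
13    1435       432   click
0      908       427     buy
5     5515       396     buy
10    8370       374   click
1     3180       347     buy
2     8590       267    view
4     2381       257   share
12    2344       196   login
6      436       193   login
sort by kbytes:
    kbytes  duration  action
6      436       193   login
0      908       427     buy
13    1435       432   click
12    2344       196   login
4     2381       257   share
1     3180       347     buy
11    3712       519  logout
5     5515       396     buy
10    8370       374   click
2     8590       267    view
drop duplicate action (keep=last):
    kbytes  duration  action
12    2344       196   login
4     2381       257   share
11    3712       519  logout
5     5515       396     buy
10    8370       374   click
2     8590       267    view
filter rows where kbytes < 5515:
    kbytes  duration  action
12    2344       196   login
4     2381       257   share
11    3712       519  logout
So mean() = 324.0.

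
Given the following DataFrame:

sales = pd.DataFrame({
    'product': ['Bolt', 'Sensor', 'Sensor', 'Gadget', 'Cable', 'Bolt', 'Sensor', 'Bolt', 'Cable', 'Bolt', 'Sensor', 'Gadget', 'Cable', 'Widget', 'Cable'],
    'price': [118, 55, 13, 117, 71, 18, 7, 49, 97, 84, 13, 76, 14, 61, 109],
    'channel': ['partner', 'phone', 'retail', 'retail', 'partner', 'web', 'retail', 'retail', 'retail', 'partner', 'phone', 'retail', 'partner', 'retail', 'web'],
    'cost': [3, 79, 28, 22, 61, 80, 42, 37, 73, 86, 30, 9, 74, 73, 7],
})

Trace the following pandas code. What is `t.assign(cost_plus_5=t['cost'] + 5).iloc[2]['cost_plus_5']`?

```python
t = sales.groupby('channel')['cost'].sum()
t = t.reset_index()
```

group by channel, sum of cost:
channel
partner    224
phone      109
retail     284
web         87
Name: cost, dtype: int64
reset_index():
   channel  cost
0  partner   224
1    phone   109
2   retail   284
3      web    87
add column cost_plus_5 = t['cost'] + 5:
   channel  cost  cost_plus_5
0  partner   224          229
1    phone   109          114
2   retail   284          289
3      web    87           92
Reading off the value at position 2, column 'cost_plus_5', we get 289.

289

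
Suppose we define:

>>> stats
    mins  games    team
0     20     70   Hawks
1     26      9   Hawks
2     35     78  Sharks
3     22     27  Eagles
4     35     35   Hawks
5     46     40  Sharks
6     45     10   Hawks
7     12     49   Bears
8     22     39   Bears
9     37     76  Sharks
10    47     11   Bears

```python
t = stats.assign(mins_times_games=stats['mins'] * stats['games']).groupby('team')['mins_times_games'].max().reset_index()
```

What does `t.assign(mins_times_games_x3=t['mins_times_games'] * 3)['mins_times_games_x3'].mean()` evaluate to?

4248.0

add column mins_times_games = stats['mins'] * stats['games']:
    mins  games    team  mins_times_games
0     20     70   Hawks              1400
1     26      9   Hawks               234
2     35     78  Sharks              2730
3     22     27  Eagles               594
4     35     35   Hawks              1225
5     46     40  Sharks              1840
6     45     10   Hawks               450
7     12     49   Bears               588
8     22     39   Bears               858
9     37     76  Sharks              2812
10    47     11   Bears               517
group by team, max of mins_times_games:
team
Bears      858
Eagles     594
Hawks     1400
Sharks    2812
Name: mins_times_games, dtype: int64
reset_index():
     team  mins_times_games
0   Bears               858
1  Eagles               594
2   Hawks              1400
3  Sharks              2812
add column mins_times_games_x3 = t['mins_times_games'] * 3:
     team  mins_times_games  mins_times_games_x3
0   Bears               858                 2574
1  Eagles               594                 1782
2   Hawks              1400                 4200
3  Sharks              2812                 8436
So mean() = 4248.0.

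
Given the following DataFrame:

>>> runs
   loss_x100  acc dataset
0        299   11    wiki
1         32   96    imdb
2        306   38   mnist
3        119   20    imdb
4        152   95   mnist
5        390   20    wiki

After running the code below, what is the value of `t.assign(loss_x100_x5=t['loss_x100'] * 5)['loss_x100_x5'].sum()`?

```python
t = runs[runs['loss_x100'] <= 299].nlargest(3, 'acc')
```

filter rows where loss_x100 <= 299:
   loss_x100  acc dataset
0        299   11    wiki
1         32   96    imdb
3        119   20    imdb
4        152   95   mnist
take 3 rows with largest acc:
   loss_x100  acc dataset
1         32   96    imdb
4        152   95   mnist
3        119   20    imdb
add column loss_x100_x5 = t['loss_x100'] * 5:
   loss_x100  acc dataset  loss_x100_x5
1         32   96    imdb           160
4        152   95   mnist           760
3        119   20    imdb           595

1515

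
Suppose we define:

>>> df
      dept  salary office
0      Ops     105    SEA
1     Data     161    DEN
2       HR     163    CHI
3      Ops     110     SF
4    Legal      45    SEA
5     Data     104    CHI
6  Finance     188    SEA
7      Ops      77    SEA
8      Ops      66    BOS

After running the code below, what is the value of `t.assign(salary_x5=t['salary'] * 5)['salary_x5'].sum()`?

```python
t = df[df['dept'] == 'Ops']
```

filter rows where dept == 'Ops':
  dept  salary office
0  Ops     105    SEA
3  Ops     110     SF
7  Ops      77    SEA
8  Ops      66    BOS
add column salary_x5 = t['salary'] * 5:
  dept  salary office  salary_x5
0  Ops     105    SEA        525
3  Ops     110     SF        550
7  Ops      77    SEA        385
8  Ops      66    BOS        330
sum of column 'salary_x5' → 1790

1790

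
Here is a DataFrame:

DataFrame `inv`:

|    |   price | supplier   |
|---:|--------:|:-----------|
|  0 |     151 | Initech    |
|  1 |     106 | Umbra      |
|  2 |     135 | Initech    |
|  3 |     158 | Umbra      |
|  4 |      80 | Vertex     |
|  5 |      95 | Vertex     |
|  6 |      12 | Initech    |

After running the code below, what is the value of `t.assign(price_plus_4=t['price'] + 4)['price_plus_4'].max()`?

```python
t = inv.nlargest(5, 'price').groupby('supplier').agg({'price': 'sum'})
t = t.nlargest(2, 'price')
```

take 5 rows with largest price:
   price supplier
3    158    Umbra
0    151  Initech
2    135  Initech
1    106    Umbra
5     95   Vertex
group by supplier, sum of price:
          price
supplier       
Initech     286
Umbra       264
Vertex       95
take 2 rows with largest price:
          price
supplier       
Initech     286
Umbra       264
add column price_plus_4 = t['price'] + 4:
          price  price_plus_4
supplier                     
Initech     286           290
Umbra       264           268
Hence 290.

290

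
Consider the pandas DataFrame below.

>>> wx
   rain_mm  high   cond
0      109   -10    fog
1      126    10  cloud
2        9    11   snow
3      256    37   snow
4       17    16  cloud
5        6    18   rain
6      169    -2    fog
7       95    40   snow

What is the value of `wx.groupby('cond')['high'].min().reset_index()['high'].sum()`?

group by cond, min of high:
cond
cloud    10
fog     -10
rain     18
snow     11
Name: high, dtype: int64
reset_index():
    cond  high
0  cloud    10
1    fog   -10
2   rain    18
3   snow    11
Taking the sum of column 'high' gives 29.

29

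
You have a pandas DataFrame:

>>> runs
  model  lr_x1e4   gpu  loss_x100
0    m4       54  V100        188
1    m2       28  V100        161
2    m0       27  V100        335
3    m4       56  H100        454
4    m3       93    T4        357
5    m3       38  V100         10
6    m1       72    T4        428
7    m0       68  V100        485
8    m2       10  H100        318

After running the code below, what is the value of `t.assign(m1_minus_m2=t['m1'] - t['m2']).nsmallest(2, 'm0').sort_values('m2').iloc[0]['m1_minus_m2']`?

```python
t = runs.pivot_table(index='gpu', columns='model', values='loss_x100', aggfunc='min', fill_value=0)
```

pivot: rows=gpu, cols=model, min(loss_x100):
model   m0   m1   m2   m3   m4
gpu                           
H100     0    0  318    0  454
T4       0  428    0  357    0
V100   335    0  161   10  188
add column m1_minus_m2 = t['m1'] - t['m2']:
model   m0   m1   m2   m3   m4  m1_minus_m2
gpu                                        
H100     0    0  318    0  454         -318
T4       0  428    0  357    0          428
V100   335    0  161   10  188         -161
take 2 rows with smallest m0:
model  m0   m1   m2   m3   m4  m1_minus_m2
gpu                                       
H100    0    0  318    0  454         -318
T4      0  428    0  357    0          428
sort by m2:
model  m0   m1   m2   m3   m4  m1_minus_m2
gpu                                       
T4      0  428    0  357    0          428
H100    0    0  318    0  454         -318
Reading off the value at position 0, column 'm1_minus_m2', we get 428.

428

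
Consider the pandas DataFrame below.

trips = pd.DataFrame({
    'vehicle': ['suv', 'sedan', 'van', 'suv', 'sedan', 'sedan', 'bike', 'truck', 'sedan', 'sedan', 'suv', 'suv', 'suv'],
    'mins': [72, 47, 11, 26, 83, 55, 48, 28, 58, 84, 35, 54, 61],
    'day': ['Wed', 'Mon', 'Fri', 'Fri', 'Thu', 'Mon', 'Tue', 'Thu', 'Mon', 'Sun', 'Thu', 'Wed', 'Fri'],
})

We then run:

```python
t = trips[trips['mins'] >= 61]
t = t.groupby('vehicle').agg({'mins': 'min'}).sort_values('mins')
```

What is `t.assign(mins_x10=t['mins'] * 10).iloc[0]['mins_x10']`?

610

filter rows where mins >= 61:
   vehicle  mins  day
0      suv    72  Wed
4    sedan    83  Thu
9    sedan    84  Sun
12     suv    61  Fri
group by vehicle, min of mins:
         mins
vehicle      
sedan      83
suv        61
sort by mins:
         mins
vehicle      
suv        61
sedan      83
add column mins_x10 = t['mins'] * 10:
         mins  mins_x10
vehicle                
suv        61       610
sedan      83       830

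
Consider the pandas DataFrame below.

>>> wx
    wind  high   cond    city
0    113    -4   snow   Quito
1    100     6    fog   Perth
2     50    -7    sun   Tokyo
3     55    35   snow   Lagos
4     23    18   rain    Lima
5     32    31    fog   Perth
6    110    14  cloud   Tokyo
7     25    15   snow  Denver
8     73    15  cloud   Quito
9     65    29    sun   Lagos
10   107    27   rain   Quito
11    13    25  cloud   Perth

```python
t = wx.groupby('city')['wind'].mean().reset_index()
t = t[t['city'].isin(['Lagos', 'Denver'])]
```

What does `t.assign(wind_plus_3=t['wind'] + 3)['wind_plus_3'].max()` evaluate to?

63.0

group by city, mean of wind:
city
Denver    25.000000
Lagos     60.000000
Lima      23.000000
Perth     48.333333
Quito     97.666667
Tokyo     80.000000
Name: wind, dtype: float64
reset_index():
     city       wind
0  Denver  25.000000
1   Lagos  60.000000
2    Lima  23.000000
3   Perth  48.333333
4   Quito  97.666667
5   Tokyo  80.000000
filter rows where city in ['Lagos', 'Denver']:
     city  wind
0  Denver  25.0
1   Lagos  60.0
add column wind_plus_3 = t['wind'] + 3:
     city  wind  wind_plus_3
0  Denver  25.0         28.0
1   Lagos  60.0         63.0
So max() = 63.0.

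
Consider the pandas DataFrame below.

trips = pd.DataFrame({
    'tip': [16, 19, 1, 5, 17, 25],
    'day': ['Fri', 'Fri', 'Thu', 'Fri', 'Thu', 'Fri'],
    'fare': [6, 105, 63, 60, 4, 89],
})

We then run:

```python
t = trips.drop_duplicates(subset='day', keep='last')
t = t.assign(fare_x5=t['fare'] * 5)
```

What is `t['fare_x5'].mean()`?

232.5

drop duplicate day (keep=last):
   tip  day  fare
4   17  Thu     4
5   25  Fri    89
add column fare_x5 = t['fare'] * 5:
   tip  day  fare  fare_x5
4   17  Thu     4       20
5   25  Fri    89      445
The mean of column 'fare_x5' is 232.5.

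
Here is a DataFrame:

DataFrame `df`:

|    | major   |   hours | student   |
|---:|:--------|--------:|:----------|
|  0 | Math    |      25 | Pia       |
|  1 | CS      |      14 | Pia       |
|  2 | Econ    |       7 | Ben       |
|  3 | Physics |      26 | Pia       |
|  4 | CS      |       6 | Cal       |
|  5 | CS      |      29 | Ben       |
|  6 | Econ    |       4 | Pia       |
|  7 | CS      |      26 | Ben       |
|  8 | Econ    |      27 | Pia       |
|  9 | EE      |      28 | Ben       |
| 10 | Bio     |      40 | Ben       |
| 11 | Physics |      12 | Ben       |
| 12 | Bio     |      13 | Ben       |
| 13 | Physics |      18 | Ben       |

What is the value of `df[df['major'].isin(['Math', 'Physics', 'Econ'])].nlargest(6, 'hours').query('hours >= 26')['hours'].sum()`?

filter rows where major in ['Math', 'Physics', 'Econ']:
      major  hours student
0      Math     25     Pia
2      Econ      7     Ben
3   Physics     26     Pia
6      Econ      4     Pia
8      Econ     27     Pia
11  Physics     12     Ben
13  Physics     18     Ben
take 6 rows with largest hours:
      major  hours student
8      Econ     27     Pia
3   Physics     26     Pia
0      Math     25     Pia
13  Physics     18     Ben
11  Physics     12     Ben
2      Econ      7     Ben
filter rows where hours >= 26:
     major  hours student
8     Econ     27     Pia
3  Physics     26     Pia

53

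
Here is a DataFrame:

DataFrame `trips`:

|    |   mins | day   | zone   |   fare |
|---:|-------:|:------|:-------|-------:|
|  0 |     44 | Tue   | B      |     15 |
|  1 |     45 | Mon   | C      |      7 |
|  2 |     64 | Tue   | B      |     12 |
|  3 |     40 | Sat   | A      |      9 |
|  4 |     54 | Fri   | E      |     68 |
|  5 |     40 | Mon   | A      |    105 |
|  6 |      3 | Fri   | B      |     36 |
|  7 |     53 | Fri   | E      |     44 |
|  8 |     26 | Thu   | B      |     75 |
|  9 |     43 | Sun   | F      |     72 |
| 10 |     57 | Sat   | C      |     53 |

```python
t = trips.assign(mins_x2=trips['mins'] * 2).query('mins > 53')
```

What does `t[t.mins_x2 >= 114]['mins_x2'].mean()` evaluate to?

121.0

add column mins_x2 = trips['mins'] * 2:
    mins  day zone  fare  mins_x2
0     44  Tue    B    15       88
1     45  Mon    C     7       90
2     64  Tue    B    12      128
3     40  Sat    A     9       80
4     54  Fri    E    68      108
5     40  Mon    A   105       80
6      3  Fri    B    36        6
7     53  Fri    E    44      106
8     26  Thu    B    75       52
9     43  Sun    F    72       86
10    57  Sat    C    53      114
filter rows where mins > 53:
    mins  day zone  fare  mins_x2
2     64  Tue    B    12      128
4     54  Fri    E    68      108
10    57  Sat    C    53      114
filter rows where mins_x2 >= 114:
    mins  day zone  fare  mins_x2
2     64  Tue    B    12      128
10    57  Sat    C    53      114
Reading off the mean of column 'mins_x2', we get 121.0.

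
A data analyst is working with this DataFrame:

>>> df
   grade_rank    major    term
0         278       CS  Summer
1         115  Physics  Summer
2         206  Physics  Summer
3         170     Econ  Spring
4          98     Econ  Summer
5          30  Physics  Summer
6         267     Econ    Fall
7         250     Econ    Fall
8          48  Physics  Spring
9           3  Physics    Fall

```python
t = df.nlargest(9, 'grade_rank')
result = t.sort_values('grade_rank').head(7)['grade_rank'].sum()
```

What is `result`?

917

take 9 rows with largest grade_rank:
   grade_rank    major    term
0         278       CS  Summer
6         267     Econ    Fall
7         250     Econ    Fall
2         206  Physics  Summer
3         170     Econ  Spring
1         115  Physics  Summer
4          98     Econ  Summer
8          48  Physics  Spring
5          30  Physics  Summer
sort by grade_rank:
   grade_rank    major    term
5          30  Physics  Summer
8          48  Physics  Spring
4          98     Econ  Summer
1         115  Physics  Summer
3         170     Econ  Spring
2         206  Physics  Summer
7         250     Econ    Fall
6         267     Econ    Fall
0         278       CS  Summer
take first 7 rows:
   grade_rank    major    term
5          30  Physics  Summer
8          48  Physics  Spring
4          98     Econ  Summer
1         115  Physics  Summer
3         170     Econ  Spring
2         206  Physics  Summer
7         250     Econ    Fall
Hence 917.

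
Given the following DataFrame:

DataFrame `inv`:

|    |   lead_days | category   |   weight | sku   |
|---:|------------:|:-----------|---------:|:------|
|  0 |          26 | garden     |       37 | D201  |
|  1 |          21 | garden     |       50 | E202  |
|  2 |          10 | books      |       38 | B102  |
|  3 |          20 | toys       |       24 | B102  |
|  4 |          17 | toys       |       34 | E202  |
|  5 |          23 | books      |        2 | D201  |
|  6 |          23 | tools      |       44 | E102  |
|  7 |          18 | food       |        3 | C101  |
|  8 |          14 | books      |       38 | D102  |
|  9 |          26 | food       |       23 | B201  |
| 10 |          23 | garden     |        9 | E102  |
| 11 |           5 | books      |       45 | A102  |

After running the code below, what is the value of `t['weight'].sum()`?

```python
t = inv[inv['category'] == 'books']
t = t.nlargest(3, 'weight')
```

121

filter rows where category == 'books':
    lead_days category  weight   sku
2          10    books      38  B102
5          23    books       2  D201
8          14    books      38  D102
11          5    books      45  A102
take 3 rows with largest weight:
    lead_days category  weight   sku
11          5    books      45  A102
2          10    books      38  B102
8          14    books      38  D102
So sum() = 121.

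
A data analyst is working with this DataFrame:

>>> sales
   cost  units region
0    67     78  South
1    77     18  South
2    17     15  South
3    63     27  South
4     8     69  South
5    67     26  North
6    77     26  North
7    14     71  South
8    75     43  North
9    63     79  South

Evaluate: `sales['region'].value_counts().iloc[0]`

value_counts of region:
region
South    7
North    3
Name: count, dtype: int64
Taking the value at position 0 gives 7.

7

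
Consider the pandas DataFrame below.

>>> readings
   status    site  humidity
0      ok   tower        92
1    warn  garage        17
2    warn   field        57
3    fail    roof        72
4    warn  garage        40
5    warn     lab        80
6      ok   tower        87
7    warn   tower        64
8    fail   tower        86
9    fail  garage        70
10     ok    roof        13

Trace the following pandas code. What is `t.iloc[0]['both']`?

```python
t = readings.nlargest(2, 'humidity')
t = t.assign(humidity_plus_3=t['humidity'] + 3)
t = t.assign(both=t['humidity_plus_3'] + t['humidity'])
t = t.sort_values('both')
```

take 2 rows with largest humidity:
  status   site  humidity
0     ok  tower        92
6     ok  tower        87
add column humidity_plus_3 = t['humidity'] + 3:
  status   site  humidity  humidity_plus_3
0     ok  tower        92               95
6     ok  tower        87               90
add column both = t['humidity_plus_3'] + t['humidity']:
  status   site  humidity  humidity_plus_3  both
0     ok  tower        92               95   187
6     ok  tower        87               90   177
sort by both:
  status   site  humidity  humidity_plus_3  both
6     ok  tower        87               90   177
0     ok  tower        92               95   187
Hence 177.

177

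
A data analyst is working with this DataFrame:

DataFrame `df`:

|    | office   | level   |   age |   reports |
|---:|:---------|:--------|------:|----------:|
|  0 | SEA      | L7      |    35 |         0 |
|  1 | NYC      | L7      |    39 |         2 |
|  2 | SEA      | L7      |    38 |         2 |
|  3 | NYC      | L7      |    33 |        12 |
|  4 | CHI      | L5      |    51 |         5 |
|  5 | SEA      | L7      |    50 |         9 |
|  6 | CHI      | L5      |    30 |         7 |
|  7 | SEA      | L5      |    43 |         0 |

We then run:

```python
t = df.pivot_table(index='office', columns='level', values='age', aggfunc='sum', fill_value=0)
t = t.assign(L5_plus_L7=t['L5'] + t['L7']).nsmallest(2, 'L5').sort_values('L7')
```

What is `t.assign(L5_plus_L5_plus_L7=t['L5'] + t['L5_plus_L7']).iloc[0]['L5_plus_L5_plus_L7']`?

pivot: rows=office, cols=level, sum(age):
level   L5   L7
office         
CHI     81    0
NYC      0   72
SEA     43  123
add column L5_plus_L7 = t['L5'] + t['L7']:
level   L5   L7  L5_plus_L7
office                     
CHI     81    0          81
NYC      0   72          72
SEA     43  123         166
take 2 rows with smallest L5:
level   L5   L7  L5_plus_L7
office                     
NYC      0   72          72
SEA     43  123         166
sort by L7:
level   L5   L7  L5_plus_L7
office                     
NYC      0   72          72
SEA     43  123         166
add column L5_plus_L5_plus_L7 = t['L5'] + t['L5_plus_L7']:
level   L5   L7  L5_plus_L7  L5_plus_L5_plus_L7
office                                         
NYC      0   72          72                  72
SEA     43  123         166                 209
Reading off the value at position 0, column 'L5_plus_L5_plus_L7', we get 72.

72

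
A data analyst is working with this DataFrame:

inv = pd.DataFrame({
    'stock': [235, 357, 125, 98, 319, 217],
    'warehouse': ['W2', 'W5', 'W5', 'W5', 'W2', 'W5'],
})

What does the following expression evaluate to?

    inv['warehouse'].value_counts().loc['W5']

4

value_counts of warehouse:
warehouse
W5    4
W2    2
Name: count, dtype: int64
Then the value at index 'W5': 4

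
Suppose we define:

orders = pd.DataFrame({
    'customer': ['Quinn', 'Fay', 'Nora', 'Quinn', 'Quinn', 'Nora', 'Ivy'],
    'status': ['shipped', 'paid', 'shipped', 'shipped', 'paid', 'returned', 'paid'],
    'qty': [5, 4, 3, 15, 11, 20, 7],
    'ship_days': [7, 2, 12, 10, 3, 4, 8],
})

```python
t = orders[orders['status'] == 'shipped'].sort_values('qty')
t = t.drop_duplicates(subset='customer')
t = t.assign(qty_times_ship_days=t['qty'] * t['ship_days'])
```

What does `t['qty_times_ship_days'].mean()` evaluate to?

35.5

filter rows where status == 'shipped':
  customer   status  qty  ship_days
0    Quinn  shipped    5          7
2     Nora  shipped    3         12
3    Quinn  shipped   15         10
sort by qty:
  customer   status  qty  ship_days
2     Nora  shipped    3         12
0    Quinn  shipped    5          7
3    Quinn  shipped   15         10
drop duplicate customer (keep=first):
  customer   status  qty  ship_days
2     Nora  shipped    3         12
0    Quinn  shipped    5          7
add column qty_times_ship_days = t['qty'] * t['ship_days']:
  customer   status  qty  ship_days  qty_times_ship_days
2     Nora  shipped    3         12                   36
0    Quinn  shipped    5          7                   35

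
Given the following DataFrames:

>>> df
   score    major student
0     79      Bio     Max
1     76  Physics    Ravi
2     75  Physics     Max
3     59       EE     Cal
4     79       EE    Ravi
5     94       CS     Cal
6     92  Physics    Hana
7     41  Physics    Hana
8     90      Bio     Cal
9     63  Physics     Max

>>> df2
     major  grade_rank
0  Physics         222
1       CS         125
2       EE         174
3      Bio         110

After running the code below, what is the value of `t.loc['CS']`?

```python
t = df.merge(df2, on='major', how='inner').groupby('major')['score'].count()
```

1

merge on 'major' (how='inner') → 10 rows:
   score    major student  grade_rank
0     79      Bio     Max         110
1     76  Physics    Ravi         222
2     75  Physics     Max         222
3     59       EE     Cal         174
4     79       EE    Ravi         174
5     94       CS     Cal         125
6     92  Physics    Hana         222
7     41  Physics    Hana         222
8     90      Bio     Cal         110
9     63  Physics     Max         222
group by major, count of score:
major
Bio        2
CS         1
EE         2
Physics    5
Name: score, dtype: int64
Hence 1.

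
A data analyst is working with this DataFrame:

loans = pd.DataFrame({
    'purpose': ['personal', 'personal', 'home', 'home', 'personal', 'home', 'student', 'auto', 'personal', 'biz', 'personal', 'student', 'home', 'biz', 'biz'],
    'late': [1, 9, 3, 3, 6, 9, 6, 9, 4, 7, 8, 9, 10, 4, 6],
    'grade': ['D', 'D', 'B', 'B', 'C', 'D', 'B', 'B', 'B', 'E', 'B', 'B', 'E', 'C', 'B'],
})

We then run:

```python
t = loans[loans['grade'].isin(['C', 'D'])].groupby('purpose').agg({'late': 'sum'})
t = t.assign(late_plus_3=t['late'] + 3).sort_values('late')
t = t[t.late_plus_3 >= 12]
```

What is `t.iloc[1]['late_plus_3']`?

filter rows where grade in ['C', 'D']:
     purpose  late grade
0   personal     1     D
1   personal     9     D
4   personal     6     C
5       home     9     D
13       biz     4     C
group by purpose, sum of late:
          late
purpose       
biz          4
home         9
personal    16
add column late_plus_3 = t['late'] + 3:
          late  late_plus_3
purpose                    
biz          4            7
home         9           12
personal    16           19
sort by late:
          late  late_plus_3
purpose                    
biz          4            7
home         9           12
personal    16           19
filter rows where late_plus_3 >= 12:
          late  late_plus_3
purpose                    
home         9           12
personal    16           19
So iloc[1]['late_plus_3'] = 19.

19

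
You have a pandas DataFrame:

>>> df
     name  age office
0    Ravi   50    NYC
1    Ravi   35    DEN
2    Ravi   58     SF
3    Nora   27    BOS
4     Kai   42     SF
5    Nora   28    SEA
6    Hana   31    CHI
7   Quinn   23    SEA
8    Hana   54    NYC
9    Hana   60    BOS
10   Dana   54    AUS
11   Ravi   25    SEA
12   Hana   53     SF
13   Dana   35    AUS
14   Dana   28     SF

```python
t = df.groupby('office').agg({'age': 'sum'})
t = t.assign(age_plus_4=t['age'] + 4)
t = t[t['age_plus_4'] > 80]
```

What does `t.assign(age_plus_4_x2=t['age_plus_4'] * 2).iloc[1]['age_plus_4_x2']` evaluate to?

182

group by office, sum of age:
        age
office     
AUS      89
BOS      87
CHI      31
DEN      35
NYC     104
SEA      76
SF      181
add column age_plus_4 = t['age'] + 4:
        age  age_plus_4
office                 
AUS      89          93
BOS      87          91
CHI      31          35
DEN      35          39
NYC     104         108
SEA      76          80
SF      181         185
filter rows where age_plus_4 > 80:
        age  age_plus_4
office                 
AUS      89          93
BOS      87          91
NYC     104         108
SF      181         185
add column age_plus_4_x2 = t['age_plus_4'] * 2:
        age  age_plus_4  age_plus_4_x2
office                                
AUS      89          93            186
BOS      87          91            182
NYC     104         108            216
SF      181         185            370
Then the value at position 1, column 'age_plus_4_x2': 182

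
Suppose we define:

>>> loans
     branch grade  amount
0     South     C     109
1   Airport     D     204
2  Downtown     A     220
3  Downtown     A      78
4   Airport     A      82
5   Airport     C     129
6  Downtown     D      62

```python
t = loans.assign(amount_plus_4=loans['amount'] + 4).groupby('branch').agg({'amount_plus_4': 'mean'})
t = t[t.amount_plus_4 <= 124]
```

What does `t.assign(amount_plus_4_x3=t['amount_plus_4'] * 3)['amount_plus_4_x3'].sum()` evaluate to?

add column amount_plus_4 = loans['amount'] + 4:
     branch grade  amount  amount_plus_4
0     South     C     109            113
1   Airport     D     204            208
2  Downtown     A     220            224
3  Downtown     A      78             82
4   Airport     A      82             86
5   Airport     C     129            133
6  Downtown     D      62             66
group by branch, mean of amount_plus_4:
          amount_plus_4
branch                 
Airport      142.333333
Downtown     124.000000
South        113.000000
filter rows where amount_plus_4 <= 124:
          amount_plus_4
branch                 
Downtown          124.0
South             113.0
add column amount_plus_4_x3 = t['amount_plus_4'] * 3:
          amount_plus_4  amount_plus_4_x3
branch                                   
Downtown          124.0             372.0
South             113.0             339.0
Hence 711.0.

711.0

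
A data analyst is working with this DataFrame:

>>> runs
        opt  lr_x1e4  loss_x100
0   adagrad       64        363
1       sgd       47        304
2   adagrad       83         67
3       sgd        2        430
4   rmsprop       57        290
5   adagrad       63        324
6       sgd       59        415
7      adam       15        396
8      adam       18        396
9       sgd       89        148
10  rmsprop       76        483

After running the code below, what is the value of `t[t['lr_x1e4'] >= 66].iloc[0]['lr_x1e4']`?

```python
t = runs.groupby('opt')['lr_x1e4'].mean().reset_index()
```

group by opt, mean of lr_x1e4:
opt
adagrad    70.00
adam       16.50
rmsprop    66.50
sgd        49.25
Name: lr_x1e4, dtype: float64
reset_index():
       opt  lr_x1e4
0  adagrad    70.00
1     adam    16.50
2  rmsprop    66.50
3      sgd    49.25
filter rows where lr_x1e4 >= 66:
       opt  lr_x1e4
0  adagrad     70.0
2  rmsprop     66.5
value at position 0, column 'lr_x1e4' → 70.0

70.0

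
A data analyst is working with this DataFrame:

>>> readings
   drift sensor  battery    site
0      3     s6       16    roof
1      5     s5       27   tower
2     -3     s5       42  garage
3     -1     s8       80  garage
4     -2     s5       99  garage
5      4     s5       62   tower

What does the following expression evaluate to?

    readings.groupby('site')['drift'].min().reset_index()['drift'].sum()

4

group by site, min of drift:
site
garage   -3
roof      3
tower     4
Name: drift, dtype: int64
reset_index():
     site  drift
0  garage     -3
1    roof      3
2   tower      4
Finally, sum of column 'drift' = 4.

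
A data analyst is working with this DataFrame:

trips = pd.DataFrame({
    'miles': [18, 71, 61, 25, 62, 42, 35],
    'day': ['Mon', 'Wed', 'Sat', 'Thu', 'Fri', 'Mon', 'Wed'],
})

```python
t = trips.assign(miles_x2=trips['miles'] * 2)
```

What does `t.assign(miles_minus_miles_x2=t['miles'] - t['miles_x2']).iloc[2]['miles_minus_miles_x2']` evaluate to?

add column miles_x2 = trips['miles'] * 2:
   miles  day  miles_x2
0     18  Mon        36
1     71  Wed       142
2     61  Sat       122
3     25  Thu        50
4     62  Fri       124
5     42  Mon        84
6     35  Wed        70
add column miles_minus_miles_x2 = t['miles'] - t['miles_x2']:
   miles  day  miles_x2  miles_minus_miles_x2
0     18  Mon        36                   -18
1     71  Wed       142                   -71
2     61  Sat       122                   -61
3     25  Thu        50                   -25
4     62  Fri       124                   -62
5     42  Mon        84                   -42
6     35  Wed        70                   -35
The value at position 2, column 'miles_minus_miles_x2' is -61.

-61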